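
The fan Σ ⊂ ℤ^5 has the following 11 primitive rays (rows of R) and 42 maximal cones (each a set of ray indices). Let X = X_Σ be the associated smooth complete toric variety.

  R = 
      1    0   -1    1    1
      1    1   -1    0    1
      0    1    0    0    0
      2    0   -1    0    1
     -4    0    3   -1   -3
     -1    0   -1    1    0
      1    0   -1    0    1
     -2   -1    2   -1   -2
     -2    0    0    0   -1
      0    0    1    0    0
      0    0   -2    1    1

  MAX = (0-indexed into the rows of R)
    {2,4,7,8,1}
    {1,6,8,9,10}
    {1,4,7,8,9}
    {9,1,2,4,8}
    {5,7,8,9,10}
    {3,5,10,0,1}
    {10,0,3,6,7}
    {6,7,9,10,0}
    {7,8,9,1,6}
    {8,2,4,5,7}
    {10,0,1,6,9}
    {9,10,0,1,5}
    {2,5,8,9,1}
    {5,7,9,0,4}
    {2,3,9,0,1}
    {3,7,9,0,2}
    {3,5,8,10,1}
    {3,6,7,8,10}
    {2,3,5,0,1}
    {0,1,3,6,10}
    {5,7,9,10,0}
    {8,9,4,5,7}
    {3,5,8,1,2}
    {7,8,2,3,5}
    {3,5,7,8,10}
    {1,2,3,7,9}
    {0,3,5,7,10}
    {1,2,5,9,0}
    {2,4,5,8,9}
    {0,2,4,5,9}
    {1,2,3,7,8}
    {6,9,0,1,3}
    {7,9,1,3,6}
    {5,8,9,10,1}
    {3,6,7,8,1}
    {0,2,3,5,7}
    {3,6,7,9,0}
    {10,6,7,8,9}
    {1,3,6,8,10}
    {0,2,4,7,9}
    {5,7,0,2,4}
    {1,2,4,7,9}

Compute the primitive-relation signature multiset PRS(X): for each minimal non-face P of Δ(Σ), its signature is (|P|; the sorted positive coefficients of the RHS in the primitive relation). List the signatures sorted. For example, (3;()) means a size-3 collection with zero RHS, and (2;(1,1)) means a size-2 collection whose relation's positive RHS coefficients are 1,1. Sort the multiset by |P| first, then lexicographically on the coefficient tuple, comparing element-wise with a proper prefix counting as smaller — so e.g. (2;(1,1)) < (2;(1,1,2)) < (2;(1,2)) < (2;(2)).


Minimal non-faces — 17 found among 11 rays, 42 max cones:

  P={0,8}:  v_{0} + v_{8} = v_{5} ; sig = (2;(1))
  P={2,6}:  v_{2} + v_{6} = v_{1} ; sig = (2;(1))
  P={5,6}:  v_{5} + v_{6} = v_{10} ; sig = (2;(1))
  P={2,10}:  v_{2} + v_{10} = v_{1} + v_{5} ; sig = (2;(1,1))
  P={3,4}:  v_{3} + v_{4} = v_{2} + v_{7} ; sig = (2;(1,1))
  P={4,6}:  v_{4} + v_{6} = v_{1} + v_{7} + v_{8} + v_{9} ; sig = (2;(1,1,1,1))
  P={4,10}:  v_{4} + v_{10} = 2·v_{8} + v_{9} ; sig = (2;(1,2))
  P={0,1,7}:  v_{0} + v_{1} + v_{7} = 0 ; sig = (3;())
  P={3,8,9}:  v_{3} + v_{8} + v_{9} = 0 ; sig = (3;())
  P={1,5,7}:  v_{1} + v_{5} + v_{7} = v_{8} ; sig = (3;(1))
  P={3,5,9}:  v_{3} + v_{5} + v_{9} = v_{0} ; sig = (3;(1))
  P={1,7,10}:  v_{1} + v_{7} + v_{10} = v_{6} + v_{8} ; sig = (3;(1,1))
  P={3,9,10}:  v_{3} + v_{9} + v_{10} = v_{0} + v_{6} ; sig = (3;(1,1))
  P={0,1,4}:  v_{0} + v_{1} + v_{4} = v_{2} + v_{8} + v_{9} ; sig = (3;(1,1,1))
  P={1,4,5}:  v_{1} + v_{4} + v_{5} = v_{2} + 2·v_{8} + v_{9} ; sig = (3;(1,1,2))
  P={2,7,8,9}:  v_{2} + v_{7} + v_{8} + v_{9} = v_{4} ; sig = (4;(1))
  P={2,5,7,9}:  v_{2} + v_{5} + v_{7} + v_{9} = v_{0} + v_{4} ; sig = (4;(1,1))

Hence PRS(X_Σ) =
[(2;(1)), (2;(1)), (2;(1)), (2;(1,1)), (2;(1,1)), (2;(1,1,1,1)), (2;(1,2)), (3;()), (3;()), (3;(1)), (3;(1)), (3;(1,1)), (3;(1,1)), (3;(1,1,1)), (3;(1,1,2)), (4;(1)), (4;(1,1))]


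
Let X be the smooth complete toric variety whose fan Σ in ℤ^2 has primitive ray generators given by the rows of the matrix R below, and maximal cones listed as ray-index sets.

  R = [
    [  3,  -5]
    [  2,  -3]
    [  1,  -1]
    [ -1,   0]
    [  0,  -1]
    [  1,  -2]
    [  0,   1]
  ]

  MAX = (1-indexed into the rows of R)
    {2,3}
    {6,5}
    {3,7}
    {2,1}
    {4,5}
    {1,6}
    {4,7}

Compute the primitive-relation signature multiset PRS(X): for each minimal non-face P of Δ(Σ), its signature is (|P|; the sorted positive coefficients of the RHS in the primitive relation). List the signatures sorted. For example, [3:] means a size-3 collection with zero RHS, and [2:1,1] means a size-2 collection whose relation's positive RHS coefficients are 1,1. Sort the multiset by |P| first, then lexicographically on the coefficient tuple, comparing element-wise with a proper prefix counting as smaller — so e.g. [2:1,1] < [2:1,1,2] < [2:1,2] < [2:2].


The 14 primitive collections of Σ (r=7, n=2):

  • {5,7}:  v_{5} + v_{7} = 0  →  sig = [2:]
  • {2,6}:  v_{2} + v_{6} = v_{1}  →  sig = [2:1]
  • {3,4}:  v_{3} + v_{4} = v_{5}  →  sig = [2:1]
  • {3,5}:  v_{3} + v_{5} = v_{6}  →  sig = [2:1]
  • {3,6}:  v_{3} + v_{6} = v_{2}  →  sig = [2:1]
  • {6,7}:  v_{6} + v_{7} = v_{3}  →  sig = [2:1]
  • {1,7}:  v_{1} + v_{7} = v_{2} + v_{3}  →  sig = [2:1,1]
  • {2,4}:  v_{2} + v_{4} = v_{5} + v_{6}  →  sig = [2:1,1]
  • {1,4}:  v_{1} + v_{4} = v_{5} + 2·v_{6}  →  sig = [2:1,2]
  • {1,3}:  v_{1} + v_{3} = 2·v_{2}  →  sig = [2:2]
  • {2,5}:  v_{2} + v_{5} = 2·v_{6}  →  sig = [2:2]
  • {2,7}:  v_{2} + v_{7} = 2·v_{3}  →  sig = [2:2]
  • {4,6}:  v_{4} + v_{6} = 2·v_{5}  →  sig = [2:2]
  • {1,5}:  v_{1} + v_{5} = 3·v_{6}  →  sig = [2:3]

Sorted signature multiset PRS(X):
    |P|=2: 14 collections, coeffs (), (1), (1), (1), (1), (1), (1,1), (1,1), (1,2), (2), (2), (2), (2), (3)


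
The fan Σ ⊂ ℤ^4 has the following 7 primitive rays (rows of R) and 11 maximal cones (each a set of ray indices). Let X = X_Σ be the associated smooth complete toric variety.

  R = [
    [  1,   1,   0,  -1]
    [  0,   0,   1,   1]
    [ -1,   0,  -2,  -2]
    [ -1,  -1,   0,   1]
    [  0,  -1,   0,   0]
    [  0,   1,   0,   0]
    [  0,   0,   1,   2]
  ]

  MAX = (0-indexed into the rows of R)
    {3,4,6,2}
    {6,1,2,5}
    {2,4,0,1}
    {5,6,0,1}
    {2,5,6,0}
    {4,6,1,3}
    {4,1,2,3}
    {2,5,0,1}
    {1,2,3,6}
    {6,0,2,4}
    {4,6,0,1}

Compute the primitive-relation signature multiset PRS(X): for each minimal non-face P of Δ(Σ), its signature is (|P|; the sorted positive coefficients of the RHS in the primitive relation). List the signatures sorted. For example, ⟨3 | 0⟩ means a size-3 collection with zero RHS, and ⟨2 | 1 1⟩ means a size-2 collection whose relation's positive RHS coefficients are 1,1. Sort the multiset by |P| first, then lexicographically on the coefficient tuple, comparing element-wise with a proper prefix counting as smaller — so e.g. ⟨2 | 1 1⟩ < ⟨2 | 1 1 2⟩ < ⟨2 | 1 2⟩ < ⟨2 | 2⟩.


|primitive collections| = 5. Relations:

  P = {0,3}:  v_{0} + v_{3} = 0  ⇒ sig = ⟨2 | 0⟩
  P = {4,5}:  v_{4} + v_{5} = 0  ⇒ sig = ⟨2 | 0⟩
  P = {3,5}:  v_{3} + v_{5} = v_{1} + v_{2} + v_{6}  ⇒ sig = ⟨2 | 1 1 1⟩
  P = {0,1,2,6}:  v_{0} + v_{1} + v_{2} + v_{6} = v_{5}  ⇒ sig = ⟨4 | 1⟩
  P = {1,2,4,6}:  v_{1} + v_{2} + v_{4} + v_{6} = v_{3}  ⇒ sig = ⟨4 | 1⟩

Sorted signature multiset PRS(X):
[⟨2 | 0⟩, ⟨2 | 0⟩, ⟨2 | 1 1 1⟩, ⟨4 | 1⟩, ⟨4 | 1⟩]


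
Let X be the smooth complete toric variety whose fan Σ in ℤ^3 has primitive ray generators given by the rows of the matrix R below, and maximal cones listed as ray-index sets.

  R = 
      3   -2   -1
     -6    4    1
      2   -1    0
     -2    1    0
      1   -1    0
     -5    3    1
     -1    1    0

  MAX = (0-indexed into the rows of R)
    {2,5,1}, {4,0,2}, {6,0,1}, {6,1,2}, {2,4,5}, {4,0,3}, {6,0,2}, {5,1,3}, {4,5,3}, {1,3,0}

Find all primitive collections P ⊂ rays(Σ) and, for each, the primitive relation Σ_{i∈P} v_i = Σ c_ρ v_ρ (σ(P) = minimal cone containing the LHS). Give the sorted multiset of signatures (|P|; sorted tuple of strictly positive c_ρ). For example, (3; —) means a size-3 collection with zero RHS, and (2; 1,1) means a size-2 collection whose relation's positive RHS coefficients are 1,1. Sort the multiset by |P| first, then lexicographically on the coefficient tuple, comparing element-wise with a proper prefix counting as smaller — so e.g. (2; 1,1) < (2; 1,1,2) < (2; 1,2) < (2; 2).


Σ has 7 primitive collections:

  P={2,3}:  v_{2} + v_{3} = 0  ⟹  sig = (2; —)
  P={4,6}:  v_{4} + v_{6} = 0  ⟹  sig = (2; —)
  P={0,5}:  v_{0} + v_{5} = v_{3}  ⟹  sig = (2; 1)
  P={1,4}:  v_{1} + v_{4} = v_{5}  ⟹  sig = (2; 1)
  P={5,6}:  v_{5} + v_{6} = v_{1}  ⟹  sig = (2; 1)
  P={3,6}:  v_{3} + v_{6} = v_{0} + v_{1}  ⟹  sig = (2; 1,1)
  P={0,1,2}:  v_{0} + v_{1} + v_{2} = v_{6}  ⟹  sig = (3; 1)

Signatures (|P|; sorted positive RHS coefficients), sorted:
    (2; —)
    (2; —)
    (2; 1)
    (2; 1)
    (2; 1)
    (2; 1,1)
    (3; 1)


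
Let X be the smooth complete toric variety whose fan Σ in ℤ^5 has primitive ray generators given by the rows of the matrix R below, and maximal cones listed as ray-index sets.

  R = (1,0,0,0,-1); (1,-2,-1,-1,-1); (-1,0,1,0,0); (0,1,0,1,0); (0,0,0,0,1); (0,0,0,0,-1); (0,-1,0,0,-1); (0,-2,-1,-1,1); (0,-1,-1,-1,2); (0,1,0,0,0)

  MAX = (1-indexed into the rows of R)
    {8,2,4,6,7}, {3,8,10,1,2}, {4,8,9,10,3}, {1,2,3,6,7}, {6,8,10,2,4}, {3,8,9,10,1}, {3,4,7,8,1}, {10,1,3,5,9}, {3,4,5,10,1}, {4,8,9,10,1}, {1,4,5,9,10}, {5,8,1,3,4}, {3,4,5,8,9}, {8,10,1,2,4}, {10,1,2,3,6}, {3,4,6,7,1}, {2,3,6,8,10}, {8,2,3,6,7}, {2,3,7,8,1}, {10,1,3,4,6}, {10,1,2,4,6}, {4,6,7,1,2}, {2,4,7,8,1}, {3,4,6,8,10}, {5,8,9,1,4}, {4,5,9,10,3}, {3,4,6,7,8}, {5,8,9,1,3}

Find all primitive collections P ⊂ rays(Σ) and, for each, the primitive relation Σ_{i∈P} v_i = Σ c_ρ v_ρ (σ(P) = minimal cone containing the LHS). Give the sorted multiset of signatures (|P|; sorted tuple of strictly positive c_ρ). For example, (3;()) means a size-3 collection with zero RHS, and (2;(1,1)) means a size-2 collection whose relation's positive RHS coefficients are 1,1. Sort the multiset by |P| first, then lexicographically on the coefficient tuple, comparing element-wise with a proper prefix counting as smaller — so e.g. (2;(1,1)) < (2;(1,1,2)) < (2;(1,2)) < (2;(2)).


Primitive collections (12):

  {5,6}:  v_{5} + v_{6} = 0  so sig = (2;())
  {7,9}:  v_{7} + v_{9} = v_{8}  so sig = (2;(1))
  {7,10}:  v_{7} + v_{10} = v_{6}  so sig = (2;(1))
  {2,5}:  v_{2} + v_{5} = v_{1} + v_{8}  so sig = (2;(1,1))
  {6,9}:  v_{6} + v_{9} = v_{8} + v_{10}  so sig = (2;(1,1))
  {5,7}:  v_{5} + v_{7} = v_{1} + v_{3} + v_{4} + v_{8}  so sig = (2;(1,1,1,1))
  {2,9}:  v_{2} + v_{9} = v_{1} + 2·v_{8} + v_{10}  so sig = (2;(1,1,2))
  {1,6,8}:  v_{1} + v_{6} + v_{8} = v_{2}  so sig = (3;(1))
  {2,3,4}:  v_{2} + v_{3} + v_{4} = v_{7}  so sig = (3;(1))
  {5,8,10}:  v_{5} + v_{8} + v_{10} = v_{9}  so sig = (3;(1))
  {1,3,4,9}:  v_{1} + v_{3} + v_{4} + v_{9} = v_{5}  so sig = (4;(1))
  {1,3,4,8,10}:  v_{1} + v_{3} + v_{4} + v_{8} + v_{10} = 0  so sig = (5;())

Signatures (|P|; sorted positive RHS coefficients), sorted:
[(2;()), (2;(1)), (2;(1)), (2;(1,1)), (2;(1,1)), (2;(1,1,1,1)), (2;(1,1,2)), (3;(1)), (3;(1)), (3;(1)), (4;(1)), (5;())]


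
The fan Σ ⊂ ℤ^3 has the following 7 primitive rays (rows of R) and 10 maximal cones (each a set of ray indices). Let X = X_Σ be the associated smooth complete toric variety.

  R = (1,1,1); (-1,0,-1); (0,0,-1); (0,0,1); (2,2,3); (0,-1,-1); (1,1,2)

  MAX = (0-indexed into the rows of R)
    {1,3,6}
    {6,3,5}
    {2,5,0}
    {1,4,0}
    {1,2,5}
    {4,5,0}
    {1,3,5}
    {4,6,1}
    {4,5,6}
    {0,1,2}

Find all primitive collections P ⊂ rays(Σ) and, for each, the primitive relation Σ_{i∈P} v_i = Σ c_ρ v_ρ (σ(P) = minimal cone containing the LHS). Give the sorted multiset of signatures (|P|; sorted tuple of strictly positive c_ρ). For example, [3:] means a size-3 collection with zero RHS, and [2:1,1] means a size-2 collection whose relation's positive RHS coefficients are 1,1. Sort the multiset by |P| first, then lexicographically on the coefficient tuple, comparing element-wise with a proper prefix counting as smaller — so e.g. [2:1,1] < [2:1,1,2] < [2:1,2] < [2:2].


Σ has 9 primitive collections:

  P={2,3}:  v_{2} + v_{3} = 0  →  sig = [2:]
  P={0,3}:  v_{0} + v_{3} = v_{6}  →  sig = [2:1]
  P={0,6}:  v_{0} + v_{6} = v_{4}  →  sig = [2:1]
  P={2,6}:  v_{2} + v_{6} = v_{0}  →  sig = [2:1]
  P={2,4}:  v_{2} + v_{4} = 2·v_{0}  →  sig = [2:2]
  P={3,4}:  v_{3} + v_{4} = 2·v_{6}  →  sig = [2:2]
  P={1,5,6}:  v_{1} + v_{5} + v_{6} = 0  →  sig = [3:]
  P={0,1,5}:  v_{0} + v_{1} + v_{5} = v_{2}  →  sig = [3:1]
  P={1,4,5}:  v_{1} + v_{4} + v_{5} = v_{0}  →  sig = [3:1]

Signatures (|P|; sorted positive RHS coefficients), sorted:
    |P|=2: 6 collections, coeffs (), (1), (1), (1), (2), (2)
    |P|=3: 3 collections, coeffs (), (1), (1)


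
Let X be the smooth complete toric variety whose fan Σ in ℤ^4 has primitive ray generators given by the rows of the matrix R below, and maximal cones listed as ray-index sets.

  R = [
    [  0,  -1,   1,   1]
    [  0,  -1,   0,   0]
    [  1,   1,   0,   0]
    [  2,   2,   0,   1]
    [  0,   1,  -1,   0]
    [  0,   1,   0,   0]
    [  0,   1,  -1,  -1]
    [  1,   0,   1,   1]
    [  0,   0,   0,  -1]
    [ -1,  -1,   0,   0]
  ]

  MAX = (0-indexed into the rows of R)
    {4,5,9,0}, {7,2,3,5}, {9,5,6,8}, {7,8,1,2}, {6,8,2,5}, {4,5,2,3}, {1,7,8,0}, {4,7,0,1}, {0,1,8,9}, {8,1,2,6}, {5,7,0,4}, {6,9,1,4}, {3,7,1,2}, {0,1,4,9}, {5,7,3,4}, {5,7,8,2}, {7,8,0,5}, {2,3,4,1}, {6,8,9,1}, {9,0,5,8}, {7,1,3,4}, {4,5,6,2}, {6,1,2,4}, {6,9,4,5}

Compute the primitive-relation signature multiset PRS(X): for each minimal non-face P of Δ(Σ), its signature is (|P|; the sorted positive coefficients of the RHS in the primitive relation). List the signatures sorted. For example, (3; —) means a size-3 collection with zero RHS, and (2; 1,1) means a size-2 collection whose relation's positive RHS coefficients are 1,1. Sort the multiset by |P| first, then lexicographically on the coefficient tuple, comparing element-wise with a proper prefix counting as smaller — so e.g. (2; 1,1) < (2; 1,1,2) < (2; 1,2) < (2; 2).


Σ has 12 primitive collections:

  {0,6}:  v_{0} + v_{6} = 0 — sig = (2; —)
  {1,5}:  v_{1} + v_{5} = 0 — sig = (2; —)
  {2,9}:  v_{2} + v_{9} = 0 — sig = (2; —)
  {0,2}:  v_{0} + v_{2} = v_{7} — sig = (2; 1)
  {4,8}:  v_{4} + v_{8} = v_{6} — sig = (2; 1)
  {6,7}:  v_{6} + v_{7} = v_{2} — sig = (2; 1)
  {7,9}:  v_{7} + v_{9} = v_{0} — sig = (2; 1)
  {3,9}:  v_{3} + v_{9} = v_{4} + v_{7} — sig = (2; 1,1)
  {0,3}:  v_{0} + v_{3} = v_{4} + 2·v_{7} — sig = (2; 1,2)
  {3,6}:  v_{3} + v_{6} = 2·v_{2} + v_{4} — sig = (2; 1,2)
  {3,8}:  v_{3} + v_{8} = 2·v_{2} — sig = (2; 2)
  {2,4,7}:  v_{2} + v_{4} + v_{7} = v_{3} — sig = (3; 1)

Hence PRS(X_Σ) =
    (2; —)
    (2; —)
    (2; —)
    (2; 1)
    (2; 1)
    (2; 1)
    (2; 1)
    (2; 1,1)
    (2; 1,2)
    (2; 1,2)
    (2; 2)
    (3; 1)


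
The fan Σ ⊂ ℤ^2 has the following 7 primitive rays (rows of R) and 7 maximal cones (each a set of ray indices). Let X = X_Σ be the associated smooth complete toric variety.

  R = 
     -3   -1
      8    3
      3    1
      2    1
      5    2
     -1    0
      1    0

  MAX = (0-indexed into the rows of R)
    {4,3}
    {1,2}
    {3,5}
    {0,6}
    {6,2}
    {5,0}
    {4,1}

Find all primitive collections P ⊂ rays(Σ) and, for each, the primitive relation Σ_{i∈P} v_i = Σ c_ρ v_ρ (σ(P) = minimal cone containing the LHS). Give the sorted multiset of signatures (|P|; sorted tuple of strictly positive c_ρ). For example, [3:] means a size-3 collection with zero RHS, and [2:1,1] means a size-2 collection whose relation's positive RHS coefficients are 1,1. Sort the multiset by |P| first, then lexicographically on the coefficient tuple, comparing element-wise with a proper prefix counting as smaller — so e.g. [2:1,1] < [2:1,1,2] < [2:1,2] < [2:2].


Minimal non-faces — 14 found among 7 rays, 7 max cones:

  {0,2}:  v_{0} + v_{2} = 0 ; sig = [2:]
  {5,6}:  v_{5} + v_{6} = 0 ; sig = [2:]
  {0,1}:  v_{0} + v_{1} = v_{4} ; sig = [2:1]
  {0,3}:  v_{0} + v_{3} = v_{5} ; sig = [2:1]
  {0,4}:  v_{0} + v_{4} = v_{3} ; sig = [2:1]
  {2,3}:  v_{2} + v_{3} = v_{4} ; sig = [2:1]
  {2,4}:  v_{2} + v_{4} = v_{1} ; sig = [2:1]
  {2,5}:  v_{2} + v_{5} = v_{3} ; sig = [2:1]
  {3,6}:  v_{3} + v_{6} = v_{2} ; sig = [2:1]
  {1,5}:  v_{1} + v_{5} = v_{3} + v_{4} ; sig = [2:1,1]
  {1,3}:  v_{1} + v_{3} = 2·v_{4} ; sig = [2:2]
  {4,5}:  v_{4} + v_{5} = 2·v_{3} ; sig = [2:2]
  {4,6}:  v_{4} + v_{6} = 2·v_{2} ; sig = [2:2]
  {1,6}:  v_{1} + v_{6} = 3·v_{2} ; sig = [2:3]

so the primitive-relation signature multiset is
[[2:], [2:], [2:1], [2:1], [2:1], [2:1], [2:1], [2:1], [2:1], [2:1,1], [2:2], [2:2], [2:2], [2:3]]


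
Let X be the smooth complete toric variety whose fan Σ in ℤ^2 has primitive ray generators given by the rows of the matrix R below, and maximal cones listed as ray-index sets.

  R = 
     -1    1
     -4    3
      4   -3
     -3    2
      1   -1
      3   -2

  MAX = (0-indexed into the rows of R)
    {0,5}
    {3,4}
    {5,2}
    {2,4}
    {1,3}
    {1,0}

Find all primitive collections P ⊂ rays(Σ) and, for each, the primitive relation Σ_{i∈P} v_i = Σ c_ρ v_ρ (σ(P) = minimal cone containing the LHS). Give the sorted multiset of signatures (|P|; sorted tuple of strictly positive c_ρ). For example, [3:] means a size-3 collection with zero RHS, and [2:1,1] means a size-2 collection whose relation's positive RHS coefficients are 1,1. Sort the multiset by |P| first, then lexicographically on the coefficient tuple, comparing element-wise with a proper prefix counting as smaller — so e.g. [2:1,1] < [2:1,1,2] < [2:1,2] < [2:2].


9 minimal non-faces of Δ(Σ) (on 6 rays):

  P = {0,4}:  v_{0} + v_{4} = 0  ⇒ sig = [2:]
  P = {1,2}:  v_{1} + v_{2} = 0  ⇒ sig = [2:]
  P = {3,5}:  v_{3} + v_{5} = 0  ⇒ sig = [2:]
  P = {0,2}:  v_{0} + v_{2} = v_{5}  ⇒ sig = [2:1]
  P = {0,3}:  v_{0} + v_{3} = v_{1}  ⇒ sig = [2:1]
  P = {1,4}:  v_{1} + v_{4} = v_{3}  ⇒ sig = [2:1]
  P = {1,5}:  v_{1} + v_{5} = v_{0}  ⇒ sig = [2:1]
  P = {2,3}:  v_{2} + v_{3} = v_{4}  ⇒ sig = [2:1]
  P = {4,5}:  v_{4} + v_{5} = v_{2}  ⇒ sig = [2:1]

Sorted signature multiset PRS(X):
[[2:], [2:], [2:], [2:1], [2:1], [2:1], [2:1], [2:1], [2:1]]


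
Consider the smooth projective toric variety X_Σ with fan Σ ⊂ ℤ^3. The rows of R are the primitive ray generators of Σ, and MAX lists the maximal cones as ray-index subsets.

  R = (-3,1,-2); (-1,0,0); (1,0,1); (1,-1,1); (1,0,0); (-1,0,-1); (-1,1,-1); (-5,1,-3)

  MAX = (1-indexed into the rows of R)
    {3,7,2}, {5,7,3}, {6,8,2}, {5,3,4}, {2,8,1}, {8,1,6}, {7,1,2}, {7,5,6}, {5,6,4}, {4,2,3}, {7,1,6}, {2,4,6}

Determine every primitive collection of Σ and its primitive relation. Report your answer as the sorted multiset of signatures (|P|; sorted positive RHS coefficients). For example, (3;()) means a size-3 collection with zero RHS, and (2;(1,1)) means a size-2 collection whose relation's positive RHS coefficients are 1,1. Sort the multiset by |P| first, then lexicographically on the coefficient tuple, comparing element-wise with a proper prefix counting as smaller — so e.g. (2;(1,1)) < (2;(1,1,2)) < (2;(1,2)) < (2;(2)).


Primitive collections (12):

  {2,5}:  v_{2} + v_{5} = 0 — sig = (2;())
  {3,6}:  v_{3} + v_{6} = 0 — sig = (2;())
  {4,7}:  v_{4} + v_{7} = 0 — sig = (2;())
  {1,3}:  v_{1} + v_{3} = v_{2} + v_{7} — sig = (2;(1,1))
  {1,4}:  v_{1} + v_{4} = v_{2} + v_{6} — sig = (2;(1,1))
  {1,5}:  v_{1} + v_{5} = v_{6} + v_{7} — sig = (2;(1,1))
  {3,8}:  v_{3} + v_{8} = v_{1} + v_{2} — sig = (2;(1,1))
  {5,8}:  v_{5} + v_{8} = v_{1} + v_{6} — sig = (2;(1,1))
  {7,8}:  v_{7} + v_{8} = 2·v_{1} — sig = (2;(2))
  {4,8}:  v_{4} + v_{8} = 2·v_{2} + 2·v_{6} — sig = (2;(2,2))
  {1,2,6}:  v_{1} + v_{2} + v_{6} = v_{8} — sig = (3;(1))
  {2,6,7}:  v_{2} + v_{6} + v_{7} = v_{1} — sig = (3;(1))

so the primitive-relation signature multiset is
{ (2;()) ×3,  (2;(1,1)) ×5,  (2;(2)),  (2;(2,2)),  (3;(1)) ×2 }


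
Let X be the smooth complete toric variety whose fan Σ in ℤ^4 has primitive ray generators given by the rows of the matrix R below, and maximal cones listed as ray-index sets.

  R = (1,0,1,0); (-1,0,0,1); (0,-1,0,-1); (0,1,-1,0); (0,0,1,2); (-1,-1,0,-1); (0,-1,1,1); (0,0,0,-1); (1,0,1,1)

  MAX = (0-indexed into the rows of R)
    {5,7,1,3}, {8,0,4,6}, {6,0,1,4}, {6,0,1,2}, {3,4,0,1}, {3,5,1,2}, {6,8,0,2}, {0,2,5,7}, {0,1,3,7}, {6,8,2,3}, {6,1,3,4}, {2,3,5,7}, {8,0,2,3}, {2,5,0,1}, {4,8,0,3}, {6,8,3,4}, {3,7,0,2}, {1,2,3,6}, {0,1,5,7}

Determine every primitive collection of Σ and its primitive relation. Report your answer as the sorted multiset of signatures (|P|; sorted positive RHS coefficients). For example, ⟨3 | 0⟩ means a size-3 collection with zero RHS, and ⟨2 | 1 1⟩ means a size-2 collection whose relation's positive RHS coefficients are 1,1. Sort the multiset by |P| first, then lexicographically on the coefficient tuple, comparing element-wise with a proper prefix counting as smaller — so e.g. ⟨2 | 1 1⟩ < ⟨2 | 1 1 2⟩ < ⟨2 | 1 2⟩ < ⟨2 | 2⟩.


12 minimal non-faces of Δ(Σ) (on 9 rays):

  {1,8}:  v_{1} + v_{8} = v_{4}  →  sig = ⟨2 | 1⟩
  {2,4}:  v_{2} + v_{4} = v_{6}  →  sig = ⟨2 | 1⟩
  {7,8}:  v_{7} + v_{8} = v_{0}  →  sig = ⟨2 | 1⟩
  {4,7}:  v_{4} + v_{7} = v_{0} + v_{1}  →  sig = ⟨2 | 1 1⟩
  {5,8}:  v_{5} + v_{8} = v_{0} + v_{1} + v_{2}  →  sig = ⟨2 | 1 1 1⟩
  {6,7}:  v_{6} + v_{7} = v_{0} + v_{1} + v_{2}  →  sig = ⟨2 | 1 1 1⟩
  {4,5}:  v_{4} + v_{5} = v_{0} + 2·v_{1} + v_{2}  →  sig = ⟨2 | 1 1 2⟩
  {5,6}:  v_{5} + v_{6} = v_{0} + 2·v_{1} + 2·v_{2}  →  sig = ⟨2 | 1 2 2⟩
  {0,3,5}:  v_{0} + v_{3} + v_{5} = v_{7}  →  sig = ⟨3 | 1⟩
  {0,3,6}:  v_{0} + v_{3} + v_{6} = v_{8}  →  sig = ⟨3 | 1⟩
  {1,2,7}:  v_{1} + v_{2} + v_{7} = v_{5}  →  sig = ⟨3 | 1⟩
  {0,1,2,3}:  v_{0} + v_{1} + v_{2} + v_{3} = 0  →  sig = ⟨4 | 0⟩

so the primitive-relation signature multiset is
    |P|=2: 8 collections, coeffs (1), (1), (1), (1,1), (1,1,1), (1,1,1), (1,1,2), (1,2,2)
    |P|=3: 3 collections, coeffs (1), (1), (1)
    |P|=4: 1 collection, coeffs ()


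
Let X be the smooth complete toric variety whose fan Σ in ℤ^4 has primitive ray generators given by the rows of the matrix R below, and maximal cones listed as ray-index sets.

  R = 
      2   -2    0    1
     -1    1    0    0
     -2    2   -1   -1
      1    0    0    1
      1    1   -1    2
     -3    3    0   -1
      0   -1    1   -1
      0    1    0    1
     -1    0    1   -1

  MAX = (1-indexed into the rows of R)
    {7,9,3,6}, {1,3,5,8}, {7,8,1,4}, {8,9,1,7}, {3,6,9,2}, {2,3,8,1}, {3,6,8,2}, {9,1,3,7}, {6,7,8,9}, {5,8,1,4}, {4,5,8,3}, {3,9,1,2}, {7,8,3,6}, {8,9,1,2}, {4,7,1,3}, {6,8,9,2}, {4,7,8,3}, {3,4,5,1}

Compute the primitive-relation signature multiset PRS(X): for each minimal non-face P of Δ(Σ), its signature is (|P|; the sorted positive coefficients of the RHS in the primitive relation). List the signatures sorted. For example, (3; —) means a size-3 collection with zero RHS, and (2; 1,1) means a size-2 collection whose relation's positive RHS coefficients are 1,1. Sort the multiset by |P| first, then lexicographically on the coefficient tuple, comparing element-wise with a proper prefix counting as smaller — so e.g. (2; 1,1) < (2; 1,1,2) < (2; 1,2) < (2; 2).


|primitive collections| = 12. Relations:

  P = {1,6}:  v_{1} + v_{6} = v_{2}  →  sig = (2; 1)
  P = {2,4}:  v_{2} + v_{4} = v_{8}  →  sig = (2; 1)
  P = {2,7}:  v_{2} + v_{7} = v_{9}  →  sig = (2; 1)
  P = {5,7}:  v_{5} + v_{7} = v_{4}  →  sig = (2; 1)
  P = {5,9}:  v_{5} + v_{9} = v_{8}  →  sig = (2; 1)
  P = {4,9}:  v_{4} + v_{9} = v_{7} + v_{8}  →  sig = (2; 1,1)
  P = {2,5}:  v_{2} + v_{5} = v_{1} + v_{3} + 2·v_{8}  →  sig = (2; 1,1,2)
  P = {4,6}:  v_{4} + v_{6} = v_{3} + v_{7} + 2·v_{8}  →  sig = (2; 1,1,2)
  P = {5,6}:  v_{5} + v_{6} = v_{3} + 2·v_{8}  →  sig = (2; 1,2)
  P = {3,8,9}:  v_{3} + v_{8} + v_{9} = v_{6}  →  sig = (3; 1)
  P = {1,3,7,8}:  v_{1} + v_{3} + v_{7} + v_{8} = 0  →  sig = (4; —)
  P = {1,3,4,8}:  v_{1} + v_{3} + v_{4} + v_{8} = v_{5}  →  sig = (4; 1)

so the primitive-relation signature multiset is
[(2; 1), (2; 1), (2; 1), (2; 1), (2; 1), (2; 1,1), (2; 1,1,2), (2; 1,1,2), (2; 1,2), (3; 1), (4; —), (4; 1)]


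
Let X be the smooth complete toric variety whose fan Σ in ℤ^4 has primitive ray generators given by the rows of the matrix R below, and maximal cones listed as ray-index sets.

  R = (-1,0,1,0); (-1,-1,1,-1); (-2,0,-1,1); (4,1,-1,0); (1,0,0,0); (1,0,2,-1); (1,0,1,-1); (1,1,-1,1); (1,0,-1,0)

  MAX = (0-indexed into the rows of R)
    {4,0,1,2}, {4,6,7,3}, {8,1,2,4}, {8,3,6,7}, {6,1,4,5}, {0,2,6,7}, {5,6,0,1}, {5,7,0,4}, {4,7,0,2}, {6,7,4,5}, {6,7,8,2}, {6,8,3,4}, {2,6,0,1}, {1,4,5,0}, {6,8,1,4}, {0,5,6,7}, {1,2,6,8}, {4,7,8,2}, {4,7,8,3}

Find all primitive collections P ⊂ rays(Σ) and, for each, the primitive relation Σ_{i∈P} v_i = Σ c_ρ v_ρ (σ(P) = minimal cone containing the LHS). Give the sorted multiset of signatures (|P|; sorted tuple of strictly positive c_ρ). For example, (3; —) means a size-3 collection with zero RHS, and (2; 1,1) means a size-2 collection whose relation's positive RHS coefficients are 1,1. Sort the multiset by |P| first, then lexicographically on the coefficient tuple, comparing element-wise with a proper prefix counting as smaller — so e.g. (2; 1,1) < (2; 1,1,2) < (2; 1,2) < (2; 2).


Minimal non-faces — 11 found among 9 rays, 19 max cones:

  • {0,8}:  v_{0} + v_{8} = 0  ⇒ sig = (2; —)
  • {1,7}:  v_{1} + v_{7} = 0  ⇒ sig = (2; —)
  • {2,5}:  v_{2} + v_{5} = v_{0}  ⇒ sig = (2; 1)
  • {2,3}:  v_{2} + v_{3} = v_{7} + v_{8}  ⇒ sig = (2; 1,1)
  • {5,8}:  v_{5} + v_{8} = v_{4} + v_{6}  ⇒ sig = (2; 1,1)
  • {0,3}:  v_{0} + v_{3} = v_{4} + v_{6} + v_{7}  ⇒ sig = (2; 1,1,1)
  • {1,3}:  v_{1} + v_{3} = v_{4} + v_{6} + v_{8}  ⇒ sig = (2; 1,1,1)
  • {3,5}:  v_{3} + v_{5} = 2·v_{4} + 2·v_{6} + v_{7}  ⇒ sig = (2; 1,2,2)
  • {2,4,6}:  v_{2} + v_{4} + v_{6} = 0  ⇒ sig = (3; —)
  • {0,4,6}:  v_{0} + v_{4} + v_{6} = v_{5}  ⇒ sig = (3; 1)
  • {4,6,7,8}:  v_{4} + v_{6} + v_{7} + v_{8} = v_{3}  ⇒ sig = (4; 1)

so the primitive-relation signature multiset is
{ (2; —) ×2,  (2; 1),  (2; 1,1) ×2,  (2; 1,1,1) ×2,  (2; 1,2,2),  (3; —),  (3; 1),  (4; 1) }


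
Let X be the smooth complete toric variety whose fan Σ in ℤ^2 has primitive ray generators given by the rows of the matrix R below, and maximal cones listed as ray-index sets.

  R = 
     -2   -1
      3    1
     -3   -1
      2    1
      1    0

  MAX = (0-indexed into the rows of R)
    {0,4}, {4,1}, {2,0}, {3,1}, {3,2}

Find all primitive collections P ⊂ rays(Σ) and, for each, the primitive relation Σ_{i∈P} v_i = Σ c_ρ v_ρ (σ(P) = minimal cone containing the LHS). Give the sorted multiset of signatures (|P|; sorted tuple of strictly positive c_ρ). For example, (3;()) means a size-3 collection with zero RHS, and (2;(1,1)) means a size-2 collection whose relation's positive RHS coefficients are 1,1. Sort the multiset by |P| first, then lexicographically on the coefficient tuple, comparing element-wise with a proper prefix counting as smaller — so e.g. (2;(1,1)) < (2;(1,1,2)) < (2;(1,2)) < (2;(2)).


5 minimal non-faces of Δ(Σ) (on 5 rays):

  P={0,3}:  v_{0} + v_{3} = 0 — sig = (2;())
  P={1,2}:  v_{1} + v_{2} = 0 — sig = (2;())
  P={0,1}:  v_{0} + v_{1} = v_{4} — sig = (2;(1))
  P={2,4}:  v_{2} + v_{4} = v_{0} — sig = (2;(1))
  P={3,4}:  v_{3} + v_{4} = v_{1} — sig = (2;(1))

Signatures (|P|; sorted positive RHS coefficients), sorted:
    (2;())
    (2;())
    (2;(1))
    (2;(1))
    (2;(1))


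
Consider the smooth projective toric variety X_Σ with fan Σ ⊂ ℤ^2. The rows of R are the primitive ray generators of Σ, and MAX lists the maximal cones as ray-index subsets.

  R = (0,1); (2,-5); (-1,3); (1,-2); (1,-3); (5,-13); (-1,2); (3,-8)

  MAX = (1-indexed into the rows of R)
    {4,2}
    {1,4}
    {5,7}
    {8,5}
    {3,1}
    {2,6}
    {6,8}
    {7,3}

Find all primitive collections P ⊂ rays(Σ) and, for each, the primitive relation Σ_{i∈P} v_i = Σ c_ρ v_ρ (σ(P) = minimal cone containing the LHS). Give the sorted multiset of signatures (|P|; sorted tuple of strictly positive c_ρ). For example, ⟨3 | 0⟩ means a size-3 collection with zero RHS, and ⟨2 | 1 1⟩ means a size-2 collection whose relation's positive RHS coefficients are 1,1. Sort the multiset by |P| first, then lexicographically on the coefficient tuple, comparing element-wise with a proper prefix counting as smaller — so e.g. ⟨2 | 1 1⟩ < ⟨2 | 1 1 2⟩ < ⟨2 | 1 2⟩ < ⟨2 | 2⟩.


Σ has 20 primitive collections:

  P = {3,5}:  v_{3} + v_{5} = 0  ⇒ sig = ⟨2 | 0⟩
  P = {4,7}:  v_{4} + v_{7} = 0  ⇒ sig = ⟨2 | 0⟩
  P = {1,5}:  v_{1} + v_{5} = v_{4}  ⇒ sig = ⟨2 | 1⟩
  P = {1,7}:  v_{1} + v_{7} = v_{3}  ⇒ sig = ⟨2 | 1⟩
  P = {2,3}:  v_{2} + v_{3} = v_{4}  ⇒ sig = ⟨2 | 1⟩
  P = {2,5}:  v_{2} + v_{5} = v_{8}  ⇒ sig = ⟨2 | 1⟩
  P = {2,7}:  v_{2} + v_{7} = v_{5}  ⇒ sig = ⟨2 | 1⟩
  P = {2,8}:  v_{2} + v_{8} = v_{6}  ⇒ sig = ⟨2 | 1⟩
  P = {3,4}:  v_{3} + v_{4} = v_{1}  ⇒ sig = ⟨2 | 1⟩
  P = {3,8}:  v_{3} + v_{8} = v_{2}  ⇒ sig = ⟨2 | 1⟩
  P = {4,5}:  v_{4} + v_{5} = v_{2}  ⇒ sig = ⟨2 | 1⟩
  P = {1,8}:  v_{1} + v_{8} = v_{2} + v_{4}  ⇒ sig = ⟨2 | 1 1⟩
  P = {6,7}:  v_{6} + v_{7} = v_{5} + v_{8}  ⇒ sig = ⟨2 | 1 1⟩
  P = {1,6}:  v_{1} + v_{6} = 2·v_{2} + v_{4}  ⇒ sig = ⟨2 | 1 2⟩
  P = {1,2}:  v_{1} + v_{2} = 2·v_{4}  ⇒ sig = ⟨2 | 2⟩
  P = {3,6}:  v_{3} + v_{6} = 2·v_{2}  ⇒ sig = ⟨2 | 2⟩
  P = {4,8}:  v_{4} + v_{8} = 2·v_{2}  ⇒ sig = ⟨2 | 2⟩
  P = {5,6}:  v_{5} + v_{6} = 2·v_{8}  ⇒ sig = ⟨2 | 2⟩
  P = {7,8}:  v_{7} + v_{8} = 2·v_{5}  ⇒ sig = ⟨2 | 2⟩
  P = {4,6}:  v_{4} + v_{6} = 3·v_{2}  ⇒ sig = ⟨2 | 3⟩

Sorted signature multiset PRS(X):
[⟨2 | 0⟩, ⟨2 | 0⟩, ⟨2 | 1⟩, ⟨2 | 1⟩, ⟨2 | 1⟩, ⟨2 | 1⟩, ⟨2 | 1⟩, ⟨2 | 1⟩, ⟨2 | 1⟩, ⟨2 | 1⟩, ⟨2 | 1⟩, ⟨2 | 1 1⟩, ⟨2 | 1 1⟩, ⟨2 | 1 2⟩, ⟨2 | 2⟩, ⟨2 | 2⟩, ⟨2 | 2⟩, ⟨2 | 2⟩, ⟨2 | 2⟩, ⟨2 | 3⟩]


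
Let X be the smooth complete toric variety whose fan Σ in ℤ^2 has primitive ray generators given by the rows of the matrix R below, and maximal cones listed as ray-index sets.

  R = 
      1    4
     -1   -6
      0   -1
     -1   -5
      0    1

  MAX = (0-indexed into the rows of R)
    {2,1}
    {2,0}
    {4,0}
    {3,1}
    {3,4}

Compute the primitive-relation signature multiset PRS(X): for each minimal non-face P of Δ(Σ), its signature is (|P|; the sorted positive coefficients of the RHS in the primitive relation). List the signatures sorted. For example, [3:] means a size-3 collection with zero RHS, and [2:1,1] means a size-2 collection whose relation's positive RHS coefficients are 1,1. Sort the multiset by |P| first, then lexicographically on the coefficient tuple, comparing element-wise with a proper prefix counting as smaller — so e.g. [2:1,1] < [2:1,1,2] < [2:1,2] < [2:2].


Minimal non-faces — 5 found among 5 rays, 5 max cones:

  {2,4}:  v_{2} + v_{4} = 0  ⟹  sig = [2:]
  {0,3}:  v_{0} + v_{3} = v_{2}  ⟹  sig = [2:1]
  {1,4}:  v_{1} + v_{4} = v_{3}  ⟹  sig = [2:1]
  {2,3}:  v_{2} + v_{3} = v_{1}  ⟹  sig = [2:1]
  {0,1}:  v_{0} + v_{1} = 2·v_{2}  ⟹  sig = [2:2]

Signatures (|P|; sorted positive RHS coefficients), sorted:
{ [2:],  [2:1] ×3,  [2:2] }


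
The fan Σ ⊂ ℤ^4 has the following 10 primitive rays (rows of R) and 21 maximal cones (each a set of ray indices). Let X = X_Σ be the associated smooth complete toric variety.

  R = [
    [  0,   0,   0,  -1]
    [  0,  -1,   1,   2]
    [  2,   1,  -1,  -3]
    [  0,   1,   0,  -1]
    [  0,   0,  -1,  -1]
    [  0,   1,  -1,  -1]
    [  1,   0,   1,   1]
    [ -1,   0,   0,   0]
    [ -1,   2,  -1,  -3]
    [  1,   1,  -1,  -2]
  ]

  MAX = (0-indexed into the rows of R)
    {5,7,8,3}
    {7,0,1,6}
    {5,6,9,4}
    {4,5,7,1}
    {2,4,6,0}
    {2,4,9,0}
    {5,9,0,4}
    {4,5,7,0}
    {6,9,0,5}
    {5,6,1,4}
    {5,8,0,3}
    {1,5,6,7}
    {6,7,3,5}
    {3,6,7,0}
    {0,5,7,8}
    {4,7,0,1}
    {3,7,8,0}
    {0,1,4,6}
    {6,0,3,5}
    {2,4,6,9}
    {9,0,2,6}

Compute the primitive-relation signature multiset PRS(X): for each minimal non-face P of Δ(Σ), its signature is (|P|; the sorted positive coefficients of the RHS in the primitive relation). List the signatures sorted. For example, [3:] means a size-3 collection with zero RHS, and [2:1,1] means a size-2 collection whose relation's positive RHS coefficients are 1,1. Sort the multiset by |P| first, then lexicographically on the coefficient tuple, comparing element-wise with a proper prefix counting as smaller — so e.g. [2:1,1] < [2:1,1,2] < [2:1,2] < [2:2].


20 minimal non-faces of Δ(Σ) (on 10 rays):

  P = {1,3}:  v_{1} + v_{3} = v_{6} + v_{7}  ⇒ sig = [2:1,1]
  P = {1,8}:  v_{1} + v_{8} = v_{3} + v_{7}  ⇒ sig = [2:1,1]
  P = {1,9}:  v_{1} + v_{9} = v_{4} + v_{6}  ⇒ sig = [2:1,1]
  P = {2,7}:  v_{2} + v_{7} = v_{0} + v_{9}  ⇒ sig = [2:1,1]
  P = {3,4}:  v_{3} + v_{4} = v_{0} + v_{5}  ⇒ sig = [2:1,1]
  P = {7,9}:  v_{7} + v_{9} = v_{0} + v_{5}  ⇒ sig = [2:1,1]
  P = {2,3}:  v_{2} + v_{3} = 2·v_{0} + v_{5} + v_{6} + v_{9}  ⇒ sig = [2:1,1,1,2]
  P = {1,2}:  v_{1} + v_{2} = v_{0} + 2·v_{4} + 2·v_{6}  ⇒ sig = [2:1,2,2]
  P = {3,9}:  v_{3} + v_{9} = 2·v_{0} + 2·v_{5} + v_{6}  ⇒ sig = [2:1,2,2]
  P = {4,8}:  v_{4} + v_{8} = 2·v_{0} + 2·v_{5} + v_{7}  ⇒ sig = [2:1,2,2]
  P = {8,9}:  v_{8} + v_{9} = 2·v_{0} + v_{3} + 2·v_{5}  ⇒ sig = [2:1,2,2]
  P = {2,8}:  v_{2} + v_{8} = 4·v_{0} + 3·v_{5} + v_{6}  ⇒ sig = [2:1,3,4]
  P = {2,5}:  v_{2} + v_{5} = 2·v_{9}  ⇒ sig = [2:2]
  P = {6,8}:  v_{6} + v_{8} = 2·v_{3}  ⇒ sig = [2:2]
  P = {0,1,5}:  v_{0} + v_{1} + v_{5} = 0  ⇒ sig = [3:]
  P = {4,6,7}:  v_{4} + v_{6} + v_{7} = 0  ⇒ sig = [3:]
  P = {0,3,5,7}:  v_{0} + v_{3} + v_{5} + v_{7} = v_{8}  ⇒ sig = [4:1]
  P = {0,4,5,6}:  v_{0} + v_{4} + v_{5} + v_{6} = v_{9}  ⇒ sig = [4:1]
  P = {0,4,6,9}:  v_{0} + v_{4} + v_{6} + v_{9} = v_{2}  ⇒ sig = [4:1]
  P = {0,5,6,7}:  v_{0} + v_{5} + v_{6} + v_{7} = v_{3}  ⇒ sig = [4:1]

so the primitive-relation signature multiset is
[[2:1,1], [2:1,1], [2:1,1], [2:1,1], [2:1,1], [2:1,1], [2:1,1,1,2], [2:1,2,2], [2:1,2,2], [2:1,2,2], [2:1,2,2], [2:1,3,4], [2:2], [2:2], [3:], [3:], [4:1], [4:1], [4:1], [4:1]]


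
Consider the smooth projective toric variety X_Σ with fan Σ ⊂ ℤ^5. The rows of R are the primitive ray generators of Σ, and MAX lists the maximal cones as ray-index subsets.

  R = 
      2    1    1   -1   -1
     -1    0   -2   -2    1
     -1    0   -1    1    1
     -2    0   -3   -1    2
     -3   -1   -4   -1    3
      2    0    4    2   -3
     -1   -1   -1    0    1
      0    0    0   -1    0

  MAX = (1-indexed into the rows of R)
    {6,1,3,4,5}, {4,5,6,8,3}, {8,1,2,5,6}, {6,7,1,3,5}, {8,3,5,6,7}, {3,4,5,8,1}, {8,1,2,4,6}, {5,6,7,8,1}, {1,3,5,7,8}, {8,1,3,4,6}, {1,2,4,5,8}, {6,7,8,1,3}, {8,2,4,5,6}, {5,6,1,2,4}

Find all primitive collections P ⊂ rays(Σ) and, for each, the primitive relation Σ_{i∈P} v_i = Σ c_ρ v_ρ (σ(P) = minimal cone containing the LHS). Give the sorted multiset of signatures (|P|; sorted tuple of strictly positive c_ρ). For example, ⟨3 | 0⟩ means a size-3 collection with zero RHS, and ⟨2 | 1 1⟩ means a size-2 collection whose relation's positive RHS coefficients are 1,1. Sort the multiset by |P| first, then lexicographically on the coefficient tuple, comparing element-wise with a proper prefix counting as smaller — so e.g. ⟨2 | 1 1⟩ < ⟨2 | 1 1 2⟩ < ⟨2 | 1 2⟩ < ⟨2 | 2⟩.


Σ has 5 primitive collections:

  P = {2,3}:  v_{2} + v_{3} = v_{4}  ⟹  sig = ⟨2 | 1⟩
  P = {4,7}:  v_{4} + v_{7} = v_{5}  ⟹  sig = ⟨2 | 1⟩
  P = {2,7}:  v_{2} + v_{7} = v_{1} + 2·v_{5} + v_{6} + v_{8}  ⟹  sig = ⟨2 | 1 1 1 2⟩
  P = {1,3,5,6,8}:  v_{1} + v_{3} + v_{5} + v_{6} + v_{8} = 0  ⟹  sig = ⟨5 | 0⟩
  P = {1,4,5,6,8}:  v_{1} + v_{4} + v_{5} + v_{6} + v_{8} = v_{2}  ⟹  sig = ⟨5 | 1⟩

so the primitive-relation signature multiset is
    |P|=2: 3 collections, coeffs (1), (1), (1,1,1,2)
    |P|=5: 2 collections, coeffs (), (1)


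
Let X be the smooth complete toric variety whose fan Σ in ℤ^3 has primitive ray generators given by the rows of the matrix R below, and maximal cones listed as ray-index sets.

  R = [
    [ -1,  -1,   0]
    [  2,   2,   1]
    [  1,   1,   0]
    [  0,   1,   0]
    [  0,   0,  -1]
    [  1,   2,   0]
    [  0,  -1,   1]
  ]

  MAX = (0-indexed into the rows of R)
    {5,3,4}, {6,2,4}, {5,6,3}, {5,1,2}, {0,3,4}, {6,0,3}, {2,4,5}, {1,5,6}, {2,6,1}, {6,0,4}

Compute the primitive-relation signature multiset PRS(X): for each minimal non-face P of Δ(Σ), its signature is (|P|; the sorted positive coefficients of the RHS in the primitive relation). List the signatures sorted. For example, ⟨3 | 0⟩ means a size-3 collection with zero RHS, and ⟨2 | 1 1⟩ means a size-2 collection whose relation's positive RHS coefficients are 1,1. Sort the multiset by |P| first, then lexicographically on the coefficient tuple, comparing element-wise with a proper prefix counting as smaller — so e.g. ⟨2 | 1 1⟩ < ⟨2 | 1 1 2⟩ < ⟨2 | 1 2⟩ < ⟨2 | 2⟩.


Minimal non-faces — 9 found among 7 rays, 10 max cones:

  {0,2}:  v_{0} + v_{2} = 0 — sig = ⟨2 | 0⟩
  {0,5}:  v_{0} + v_{5} = v_{3} — sig = ⟨2 | 1⟩
  {2,3}:  v_{2} + v_{3} = v_{5} — sig = ⟨2 | 1⟩
  {0,1}:  v_{0} + v_{1} = v_{5} + v_{6} — sig = ⟨2 | 1 1⟩
  {1,3}:  v_{1} + v_{3} = 2·v_{5} + v_{6} — sig = ⟨2 | 1 2⟩
  {1,4}:  v_{1} + v_{4} = 2·v_{2} — sig = ⟨2 | 2⟩
  {3,4,6}:  v_{3} + v_{4} + v_{6} = 0 — sig = ⟨3 | 0⟩
  {2,5,6}:  v_{2} + v_{5} + v_{6} = v_{1} — sig = ⟨3 | 1⟩
  {4,5,6}:  v_{4} + v_{5} + v_{6} = v_{2} — sig = ⟨3 | 1⟩

Signatures (|P|; sorted positive RHS coefficients), sorted:
    |P|=2: 6 collections, coeffs (), (1), (1), (1,1), (1,2), (2)
    |P|=3: 3 collections, coeffs (), (1), (1)


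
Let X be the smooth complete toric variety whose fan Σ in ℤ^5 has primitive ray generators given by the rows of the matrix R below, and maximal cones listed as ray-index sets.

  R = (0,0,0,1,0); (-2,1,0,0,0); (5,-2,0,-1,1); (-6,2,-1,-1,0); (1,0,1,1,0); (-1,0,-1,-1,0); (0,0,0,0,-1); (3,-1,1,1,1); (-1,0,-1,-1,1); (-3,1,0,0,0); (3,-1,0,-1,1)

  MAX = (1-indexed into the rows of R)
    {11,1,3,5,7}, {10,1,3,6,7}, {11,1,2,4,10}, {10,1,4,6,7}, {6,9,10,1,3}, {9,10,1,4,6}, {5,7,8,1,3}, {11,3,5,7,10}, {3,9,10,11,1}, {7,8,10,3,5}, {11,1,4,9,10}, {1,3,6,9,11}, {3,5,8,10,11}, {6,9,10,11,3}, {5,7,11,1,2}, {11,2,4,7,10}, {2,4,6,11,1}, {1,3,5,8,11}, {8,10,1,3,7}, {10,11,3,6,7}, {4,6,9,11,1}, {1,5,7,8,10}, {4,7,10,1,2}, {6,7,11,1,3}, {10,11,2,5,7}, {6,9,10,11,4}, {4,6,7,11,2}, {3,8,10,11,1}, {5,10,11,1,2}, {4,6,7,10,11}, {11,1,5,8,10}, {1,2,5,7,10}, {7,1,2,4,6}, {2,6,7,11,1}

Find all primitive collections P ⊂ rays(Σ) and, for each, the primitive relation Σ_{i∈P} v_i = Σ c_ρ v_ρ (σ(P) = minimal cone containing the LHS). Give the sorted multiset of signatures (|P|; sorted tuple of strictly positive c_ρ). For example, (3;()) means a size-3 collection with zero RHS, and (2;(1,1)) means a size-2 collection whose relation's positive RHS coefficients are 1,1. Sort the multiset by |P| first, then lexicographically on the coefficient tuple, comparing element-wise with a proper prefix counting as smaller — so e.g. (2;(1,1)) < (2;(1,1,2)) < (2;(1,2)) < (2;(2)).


Δ(Σ) — 11 vertices, 17 min non-faces:

  P={5,6}:  v_{5} + v_{6} = 0 ; sig = (2;())
  P={2,3}:  v_{2} + v_{3} = v_{11} ; sig = (2;(1))
  P={7,9}:  v_{7} + v_{9} = v_{6} ; sig = (2;(1))
  P={4,5}:  v_{4} + v_{5} = v_{2} + v_{10} ; sig = (2;(1,1))
  P={2,9}:  v_{2} + v_{9} = v_{1} + v_{4} + v_{11} ; sig = (2;(1,1,1))
  P={3,4}:  v_{3} + v_{4} = v_{6} + v_{10} + v_{11} ; sig = (2;(1,1,1))
  P={5,9}:  v_{5} + v_{9} = v_{1} + v_{10} + v_{11} ; sig = (2;(1,1,1))
  P={6,8}:  v_{6} + v_{8} = v_{1} + v_{3} + v_{10} ; sig = (2;(1,1,1))
  P={2,8}:  v_{2} + v_{8} = v_{1} + v_{5} + v_{10} + v_{11} ; sig = (2;(1,1,1,1))
  P={4,8}:  v_{4} + v_{8} = v_{1} + 2·v_{10} + v_{11} ; sig = (2;(1,1,2))
  P={8,9}:  v_{8} + v_{9} = 2·v_{1} + v_{3} + 2·v_{10} + v_{11} ; sig = (2;(1,1,2,2))
  P={2,6,10}:  v_{2} + v_{6} + v_{10} = v_{4} ; sig = (3;(1))
  P={7,8,11}:  v_{7} + v_{8} + v_{11} = v_{3} + v_{5} ; sig = (3;(1,1))
  P={1,7,10,11}:  v_{1} + v_{7} + v_{10} + v_{11} = 0 ; sig = (4;())
  P={1,3,5,10}:  v_{1} + v_{3} + v_{5} + v_{10} = v_{8} ; sig = (4;(1))
  P={1,6,10,11}:  v_{1} + v_{6} + v_{10} + v_{11} = v_{9} ; sig = (4;(1))
  P={1,4,7,11}:  v_{1} + v_{4} + v_{7} + v_{11} = v_{2} + v_{6} ; sig = (4;(1,1))

Sorted signature multiset PRS(X):
[(2;()), (2;(1)), (2;(1)), (2;(1,1)), (2;(1,1,1)), (2;(1,1,1)), (2;(1,1,1)), (2;(1,1,1)), (2;(1,1,1,1)), (2;(1,1,2)), (2;(1,1,2,2)), (3;(1)), (3;(1,1)), (4;()), (4;(1)), (4;(1)), (4;(1,1))]
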